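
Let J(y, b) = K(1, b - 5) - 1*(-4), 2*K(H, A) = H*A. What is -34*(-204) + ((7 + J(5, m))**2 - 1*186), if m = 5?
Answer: 6871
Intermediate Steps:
K(H, A) = A*H/2 (K(H, A) = (H*A)/2 = (A*H)/2 = A*H/2)
J(y, b) = 3/2 + b/2 (J(y, b) = (1/2)*(b - 5)*1 - 1*(-4) = (1/2)*(-5 + b)*1 + 4 = (-5/2 + b/2) + 4 = 3/2 + b/2)
-34*(-204) + ((7 + J(5, m))**2 - 1*186) = -34*(-204) + ((7 + (3/2 + (1/2)*5))**2 - 1*186) = 6936 + ((7 + (3/2 + 5/2))**2 - 186) = 6936 + ((7 + 4)**2 - 186) = 6936 + (11**2 - 186) = 6936 + (121 - 186) = 6936 - 65 = 6871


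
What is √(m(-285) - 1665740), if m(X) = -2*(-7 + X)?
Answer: 2*I*√416289 ≈ 1290.4*I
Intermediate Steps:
m(X) = 14 - 2*X
√(m(-285) - 1665740) = √((14 - 2*(-285)) - 1665740) = √((14 + 570) - 1665740) = √(584 - 1665740) = √(-1665156) = 2*I*√416289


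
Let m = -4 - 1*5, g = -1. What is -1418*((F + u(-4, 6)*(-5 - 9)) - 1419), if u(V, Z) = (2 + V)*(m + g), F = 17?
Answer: 2385076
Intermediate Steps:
m = -9 (m = -4 - 5 = -9)
u(V, Z) = -20 - 10*V (u(V, Z) = (2 + V)*(-9 - 1) = (2 + V)*(-10) = -20 - 10*V)
-1418*((F + u(-4, 6)*(-5 - 9)) - 1419) = -1418*((17 + (-20 - 10*(-4))*(-5 - 9)) - 1419) = -1418*((17 + (-20 + 40)*(-14)) - 1419) = -1418*((17 + 20*(-14)) - 1419) = -1418*((17 - 280) - 1419) = -1418*(-263 - 1419) = -1418*(-1682) = 2385076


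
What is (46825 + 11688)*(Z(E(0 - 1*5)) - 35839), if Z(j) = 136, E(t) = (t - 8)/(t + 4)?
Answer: -2089089639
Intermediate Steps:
E(t) = (-8 + t)/(4 + t)
(46825 + 11688)*(Z(E(0 - 1*5)) - 35839) = (46825 + 11688)*(136 - 35839) = 58513*(-35703) = -2089089639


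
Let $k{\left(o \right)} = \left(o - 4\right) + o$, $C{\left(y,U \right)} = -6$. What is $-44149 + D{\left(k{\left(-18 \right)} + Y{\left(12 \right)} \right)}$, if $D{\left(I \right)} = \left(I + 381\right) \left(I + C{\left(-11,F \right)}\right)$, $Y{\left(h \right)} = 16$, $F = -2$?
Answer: $-54859$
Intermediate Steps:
$k{\left(o \right)} = -4 + 2 o$ ($k{\left(o \right)} = \left(-4 + o\right) + o = -4 + 2 o$)
$D{\left(I \right)} = \left(-6 + I\right) \left(381 + I\right)$ ($D{\left(I \right)} = \left(I + 381\right) \left(I - 6\right) = \left(381 + I\right) \left(-6 + I\right) = \left(-6 + I\right) \left(381 + I\right)$)
$-44149 + D{\left(k{\left(-18 \right)} + Y{\left(12 \right)} \right)} = -44149 + \left(-2286 + \left(\left(-4 + 2 \left(-18\right)\right) + 16\right)^{2} + 375 \left(\left(-4 + 2 \left(-18\right)\right) + 16\right)\right) = -44149 + \left(-2286 + \left(\left(-4 - 36\right) + 16\right)^{2} + 375 \left(\left(-4 - 36\right) + 16\right)\right) = -44149 + \left(-2286 + \left(-40 + 16\right)^{2} + 375 \left(-40 + 16\right)\right) = -44149 + \left(-2286 + \left(-24\right)^{2} + 375 \left(-24\right)\right) = -44149 - 10710 = -54859$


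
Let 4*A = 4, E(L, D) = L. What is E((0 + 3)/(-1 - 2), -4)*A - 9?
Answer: -10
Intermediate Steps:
A = 1 (A = (1/4)*4 = 1)
E((0 + 3)/(-1 - 2), -4)*A - 9 = ((0 + 3)/(-1 - 2))*1 - 9 = (3/(-3))*1 - 9 = (3*(-1/3))*1 - 9 = -1*1 - 9 = -1 - 9 = -10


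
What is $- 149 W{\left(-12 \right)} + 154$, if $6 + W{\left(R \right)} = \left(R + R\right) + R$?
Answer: $6412$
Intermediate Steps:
$W{\left(R \right)} = -6 + 3 R$ ($W{\left(R \right)} = -6 + \left(\left(R + R\right) + R\right) = -6 + \left(2 R + R\right) = -6 + 3 R$)
$- 149 W{\left(-12 \right)} + 154 = - 149 \left(-6 + 3 \left(-12\right)\right) + 154 = - 149 \left(-6 - 36\right) + 154 = \left(-149\right) \left(-42\right) + 154 = 6258 + 154 = 6412$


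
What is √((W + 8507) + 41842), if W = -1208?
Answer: √49141 ≈ 221.68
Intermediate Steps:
√((W + 8507) + 41842) = √((-1208 + 8507) + 41842) = √(7299 + 41842) = √49141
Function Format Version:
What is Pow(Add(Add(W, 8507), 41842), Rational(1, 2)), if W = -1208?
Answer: Pow(49141, Rational(1, 2)) ≈ 221.68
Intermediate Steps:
Pow(Add(Add(W, 8507), 41842), Rational(1, 2)) = Pow(Add(Add(-1208, 8507), 41842), Rational(1, 2)) = Pow(Add(7299, 41842), Rational(1, 2)) = Pow(49141, Rational(1, 2))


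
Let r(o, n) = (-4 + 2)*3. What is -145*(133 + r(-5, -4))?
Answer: -18415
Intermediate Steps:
r(o, n) = -6 (r(o, n) = -2*3 = -6)
-145*(133 + r(-5, -4)) = -145*(133 - 6) = -145*127 = -18415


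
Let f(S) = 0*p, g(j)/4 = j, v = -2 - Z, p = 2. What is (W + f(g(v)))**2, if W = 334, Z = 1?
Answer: 111556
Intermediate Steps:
v = -3 (v = -2 - 1*1 = -2 - 1 = -3)
g(j) = 4*j
f(S) = 0 (f(S) = 0*2 = 0)
(W + f(g(v)))**2 = (334 + 0)**2 = 334**2 = 111556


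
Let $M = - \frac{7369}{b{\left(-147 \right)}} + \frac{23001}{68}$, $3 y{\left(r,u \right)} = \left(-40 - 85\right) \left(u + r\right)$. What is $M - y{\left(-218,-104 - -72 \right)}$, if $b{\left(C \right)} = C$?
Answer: $- \frac{5896633}{588} \approx -10028.0$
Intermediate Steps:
$y{\left(r,u \right)} = - \frac{125 r}{3} - \frac{125 u}{3}$ ($y{\left(r,u \right)} = \frac{\left(-40 - 85\right) \left(u + r\right)}{3} = \frac{\left(-125\right) \left(r + u\right)}{3} = \frac{- 125 r - 125 u}{3} = - \frac{125 r}{3} - \frac{125 u}{3}$)
$M = \frac{228367}{588}$ ($M = - \frac{7369}{-147} + \frac{23001}{68} = \left(-7369\right) \left(- \frac{1}{147}\right) + 23001 \cdot \frac{1}{68} = \frac{7369}{147} + \frac{1353}{4} = \frac{228367}{588} \approx 388.38$)
$M - y{\left(-218,-104 - -72 \right)} = \frac{228367}{588} - \left(\left(- \frac{125}{3}\right) \left(-218\right) - \frac{125 \left(-104 - -72\right)}{3}\right) = \frac{228367}{588} - \left(\frac{27250}{3} - \frac{125 \left(-104 + 72\right)}{3}\right) = \frac{228367}{588} - \left(\frac{27250}{3} - - \frac{4000}{3}\right) = \frac{228367}{588} - \left(\frac{27250}{3} + \frac{4000}{3}\right) = \frac{228367}{588} - \frac{31250}{3} = - \frac{5896633}{588}$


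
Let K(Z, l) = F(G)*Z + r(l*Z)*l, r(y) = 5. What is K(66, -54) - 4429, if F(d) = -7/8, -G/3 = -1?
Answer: -19027/4 ≈ -4756.8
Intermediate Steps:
G = 3 (G = -3*(-1) = 3)
F(d) = -7/8 (F(d) = -7*⅛ = -7/8)
K(Z, l) = 5*l - 7*Z/8 (K(Z, l) = -7*Z/8 + 5*l = 5*l - 7*Z/8)
K(66, -54) - 4429 = (5*(-54) - 7/8*66) - 4429 = (-270 - 231/4) - 4429 = -1311/4 - 4429 = -19027/4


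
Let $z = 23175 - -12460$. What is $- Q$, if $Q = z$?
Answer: $-35635$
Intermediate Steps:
$z = 35635$ ($z = 23175 + 12460 = 35635$)
$Q = 35635$
$- Q = \left(-1\right) 35635 = -35635$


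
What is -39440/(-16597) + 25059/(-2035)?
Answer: -335643823/33774895 ≈ -9.9377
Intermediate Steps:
-39440/(-16597) + 25059/(-2035) = -39440*(-1/16597) + 25059*(-1/2035) = 39440/16597 - 25059/2035 = -335643823/33774895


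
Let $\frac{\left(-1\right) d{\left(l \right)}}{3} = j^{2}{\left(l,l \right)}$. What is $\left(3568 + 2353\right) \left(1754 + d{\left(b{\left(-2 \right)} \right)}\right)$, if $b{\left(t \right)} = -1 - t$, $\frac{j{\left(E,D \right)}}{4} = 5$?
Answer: $3280234$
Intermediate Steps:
$j{\left(E,D \right)} = 20$ ($j{\left(E,D \right)} = 4 \cdot 5 = 20$)
$d{\left(l \right)} = -1200$ ($d{\left(l \right)} = - 3 \cdot 20^{2} = \left(-3\right) 400 = -1200$)
$\left(3568 + 2353\right) \left(1754 + d{\left(b{\left(-2 \right)} \right)}\right) = \left(3568 + 2353\right) \left(1754 - 1200\right) = 5921 \cdot 554 = 3280234$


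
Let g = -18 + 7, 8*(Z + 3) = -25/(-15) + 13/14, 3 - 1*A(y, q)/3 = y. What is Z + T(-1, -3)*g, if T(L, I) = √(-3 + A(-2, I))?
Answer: -899/336 - 22*√3 ≈ -40.781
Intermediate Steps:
A(y, q) = 9 - 3*y
Z = -899/336 (Z = -3 + (-25/(-15) + 13/14)/8 = -3 + (-25*(-1/15) + 13*(1/14))/8 = -3 + (5/3 + 13/14)/8 = -3 + (⅛)*(109/42) = -3 + 109/336 = -899/336 ≈ -2.6756)
T(L, I) = 2*√3 (T(L, I) = √(-3 + (9 - 3*(-2))) = √(-3 + (9 + 6)) = √(-3 + 15) = √12 = 2*√3)
g = -11
Z + T(-1, -3)*g = -899/336 + (2*√3)*(-11) = -899/336 - 22*√3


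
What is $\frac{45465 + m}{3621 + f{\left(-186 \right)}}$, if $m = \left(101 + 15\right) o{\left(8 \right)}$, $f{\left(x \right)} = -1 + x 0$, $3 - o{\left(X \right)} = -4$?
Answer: $\frac{46277}{3620} \approx 12.784$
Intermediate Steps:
$o{\left(X \right)} = 7$ ($o{\left(X \right)} = 3 - -4 = 3 + 4 = 7$)
$f{\left(x \right)} = -1$ ($f{\left(x \right)} = -1 + 0 = -1$)
$m = 812$ ($m = \left(101 + 15\right) 7 = 116 \cdot 7 = 812$)
$\frac{45465 + m}{3621 + f{\left(-186 \right)}} = \frac{45465 + 812}{3621 - 1} = \frac{46277}{3620}$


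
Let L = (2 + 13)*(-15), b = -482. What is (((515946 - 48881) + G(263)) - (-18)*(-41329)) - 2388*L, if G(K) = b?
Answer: 259961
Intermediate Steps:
G(K) = -482
L = -225 (L = 15*(-15) = -225)
(((515946 - 48881) + G(263)) - (-18)*(-41329)) - 2388*L = (((515946 - 48881) - 482) - (-18)*(-41329)) - 2388*(-225) = ((467065 - 482) - 1*743922) + 537300 = (466583 - 743922) + 537300 = -277339 + 537300 = 259961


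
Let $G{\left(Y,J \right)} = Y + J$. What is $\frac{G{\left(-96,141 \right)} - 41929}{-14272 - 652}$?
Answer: $\frac{10471}{3731} \approx 2.8065$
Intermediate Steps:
$G{\left(Y,J \right)} = J + Y$
$\frac{G{\left(-96,141 \right)} - 41929}{-14272 - 652} = \frac{\left(141 - 96\right) - 41929}{-14272 - 652} = \frac{45 - 41929}{-14924} = \left(-41884\right) \left(- \frac{1}{14924}\right) = \frac{10471}{3731}$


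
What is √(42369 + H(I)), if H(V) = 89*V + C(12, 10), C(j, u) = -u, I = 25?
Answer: 2*√11146 ≈ 211.15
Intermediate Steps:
H(V) = -10 + 89*V (H(V) = 89*V - 1*10 = 89*V - 10 = -10 + 89*V)
√(42369 + H(I)) = √(42369 + (-10 + 89*25)) = √(42369 + (-10 + 2225)) = √(42369 + 2215) = √44584 = 2*√11146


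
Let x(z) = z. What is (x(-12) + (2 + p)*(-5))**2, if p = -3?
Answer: 49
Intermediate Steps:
(x(-12) + (2 + p)*(-5))**2 = (-12 + (2 - 3)*(-5))**2 = (-12 - 1*(-5))**2 = (-12 + 5)**2 = (-7)**2 = 49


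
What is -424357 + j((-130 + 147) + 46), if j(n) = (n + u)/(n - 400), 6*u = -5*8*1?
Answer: -429025096/1011 ≈ -4.2436e+5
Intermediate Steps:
u = -20/3 (u = (-5*8*1)/6 = (-40*1)/6 = (⅙)*(-40) = -20/3 ≈ -6.6667)
j(n) = (-20/3 + n)/(-400 + n) (j(n) = (n - 20/3)/(n - 400) = (-20/3 + n)/(-400 + n))
-424357 + j((-130 + 147) + 46) = -424357 + (-20/3 + ((-130 + 147) + 46))/(-400 + ((-130 + 147) + 46)) = -424357 + (-20/3 + (17 + 46))/(-400 + (17 + 46)) = -424357 + (-20/3 + 63)/(-400 + 63) = -424357 + (169/3)/(-337) = -424357 - 1/337*169/3 = -424357 - 169/1011 = -429025096/1011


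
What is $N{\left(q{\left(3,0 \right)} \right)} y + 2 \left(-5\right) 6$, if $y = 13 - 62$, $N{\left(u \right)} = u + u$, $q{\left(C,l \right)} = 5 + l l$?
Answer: $-550$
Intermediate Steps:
$q{\left(C,l \right)} = 5 + l^{2}$
$N{\left(u \right)} = 2 u$
$y = -49$
$N{\left(q{\left(3,0 \right)} \right)} y + 2 \left(-5\right) 6 = 2 \left(5 + 0^{2}\right) \left(-49\right) + 2 \left(-5\right) 6 = 2 \left(5 + 0\right) \left(-49\right) - 60 = 2 \cdot 5 \left(-49\right) - 60 = 10 \left(-49\right) - 60 = -490 - 60 = -550$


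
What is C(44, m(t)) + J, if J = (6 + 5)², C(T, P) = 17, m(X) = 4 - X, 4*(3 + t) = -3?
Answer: 138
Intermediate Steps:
t = -15/4 (t = -3 + (¼)*(-3) = -3 - ¾ = -15/4 ≈ -3.7500)
J = 121 (J = 11² = 121)
C(44, m(t)) + J = 17 + 121 = 138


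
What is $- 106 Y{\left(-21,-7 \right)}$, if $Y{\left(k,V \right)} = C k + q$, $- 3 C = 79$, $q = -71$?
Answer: $-51092$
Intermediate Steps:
$C = - \frac{79}{3}$ ($C = \left(- \frac{1}{3}\right) 79 = - \frac{79}{3} \approx -26.333$)
$Y{\left(k,V \right)} = -71 - \frac{79 k}{3}$ ($Y{\left(k,V \right)} = - \frac{79 k}{3} - 71 = -71 - \frac{79 k}{3}$)
$- 106 Y{\left(-21,-7 \right)} = - 106 \left(-71 - -553\right) = - 106 \left(-71 + 553\right) = \left(-106\right) 482 = -51092$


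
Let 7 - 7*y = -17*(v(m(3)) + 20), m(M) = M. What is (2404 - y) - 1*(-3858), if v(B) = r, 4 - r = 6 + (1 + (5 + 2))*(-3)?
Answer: 6159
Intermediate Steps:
r = 22 (r = 4 - (6 + (1 + (5 + 2))*(-3)) = 4 - (6 + (1 + 7)*(-3)) = 4 - (6 + 8*(-3)) = 4 - (6 - 24) = 4 - 1*(-18) = 4 + 18 = 22)
v(B) = 22
y = 103 (y = 1 - (-17)*(22 + 20)/7 = 1 - (-17)*42/7 = 1 - 1/7*(-714) = 1 + 102 = 103)
(2404 - y) - 1*(-3858) = (2404 - 1*103) - 1*(-3858) = (2404 - 103) + 3858 = 2301 + 3858 = 6159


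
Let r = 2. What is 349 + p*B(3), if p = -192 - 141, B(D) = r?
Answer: -317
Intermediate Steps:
B(D) = 2
p = -333
349 + p*B(3) = 349 - 333*2 = 349 - 666 = -317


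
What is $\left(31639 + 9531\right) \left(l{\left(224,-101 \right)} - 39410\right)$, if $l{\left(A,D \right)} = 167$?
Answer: $-1615634310$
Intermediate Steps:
$\left(31639 + 9531\right) \left(l{\left(224,-101 \right)} - 39410\right) = \left(31639 + 9531\right) \left(167 - 39410\right) = 41170 \left(-39243\right) = -1615634310$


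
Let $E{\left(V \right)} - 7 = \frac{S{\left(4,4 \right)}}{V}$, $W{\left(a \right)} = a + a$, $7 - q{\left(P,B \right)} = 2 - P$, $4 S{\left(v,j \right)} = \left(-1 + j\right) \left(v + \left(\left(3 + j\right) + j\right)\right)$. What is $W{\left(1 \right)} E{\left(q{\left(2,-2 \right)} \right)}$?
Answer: $\frac{241}{14} \approx 17.214$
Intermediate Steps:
$S{\left(v,j \right)} = \frac{\left(-1 + j\right) \left(3 + v + 2 j\right)}{4}$ ($S{\left(v,j \right)} = \frac{\left(-1 + j\right) \left(v + \left(\left(3 + j\right) + j\right)\right)}{4} = \frac{\left(-1 + j\right) \left(v + \left(3 + 2 j\right)\right)}{4} = \frac{\left(-1 + j\right) \left(3 + v + 2 j\right)}{4}$)
$q{\left(P,B \right)} = 5 + P$ ($q{\left(P,B \right)} = 7 - \left(2 - P\right) = 7 + \left(-2 + P\right) = 5 + P$)
$W{\left(a \right)} = 2 a$
$E{\left(V \right)} = 7 + \frac{45}{4 V}$ ($E{\left(V \right)} = 7 + \frac{- \frac{3}{4} + \frac{4^{2}}{2} - 1 + \frac{1}{4} \cdot 4 + \frac{1}{4} \cdot 4 \cdot 4}{V} = 7 + \frac{- \frac{3}{4} + \frac{1}{2} \cdot 16 - 1 + 1 + 4}{V} = 7 + \frac{- \frac{3}{4} + 8 - 1 + 1 + 4}{V} = 7 + \frac{45}{4 V}$)
$W{\left(1 \right)} E{\left(q{\left(2,-2 \right)} \right)} = 2 \cdot 1 \left(7 + \frac{45}{4 \left(5 + 2\right)}\right) = 2 \left(7 + \frac{45}{4 \cdot 7}\right) = 2 \left(7 + \frac{45}{4} \cdot \frac{1}{7}\right) = 2 \left(7 + \frac{45}{28}\right) = 2 \cdot \frac{241}{28} = \frac{241}{14}$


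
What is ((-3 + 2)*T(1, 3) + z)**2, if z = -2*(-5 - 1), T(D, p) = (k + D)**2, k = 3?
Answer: 16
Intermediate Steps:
T(D, p) = (3 + D)**2
z = 12 (z = -2*(-6) = 12)
((-3 + 2)*T(1, 3) + z)**2 = ((-3 + 2)*(3 + 1)**2 + 12)**2 = (-1*4**2 + 12)**2 = (-1*16 + 12)**2 = (-16 + 12)**2 = (-4)**2 = 16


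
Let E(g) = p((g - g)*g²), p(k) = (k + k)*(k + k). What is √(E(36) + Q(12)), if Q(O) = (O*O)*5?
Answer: 12*√5 ≈ 26.833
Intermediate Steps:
Q(O) = 5*O² (Q(O) = O²*5 = 5*O²)
p(k) = 4*k² (p(k) = (2*k)*(2*k) = 4*k²)
E(g) = 0 (E(g) = 4*((g - g)*g²)² = 4*(0*g²)² = 4*0² = 4*0 = 0)
√(E(36) + Q(12)) = √(0 + 5*12²) = √(0 + 5*144) = √(0 + 720) = √720 = 12*√5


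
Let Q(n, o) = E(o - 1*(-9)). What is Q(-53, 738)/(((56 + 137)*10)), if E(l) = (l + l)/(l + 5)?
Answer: 747/725680 ≈ 0.0010294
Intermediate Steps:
E(l) = 2*l/(5 + l) (E(l) = (2*l)/(5 + l) = 2*l/(5 + l))
Q(n, o) = 2*(9 + o)/(14 + o) (Q(n, o) = 2*(o - 1*(-9))/(5 + (o - 1*(-9))) = 2*(o + 9)/(5 + (o + 9)) = 2*(9 + o)/(5 + (9 + o)) = 2*(9 + o)/(14 + o))
Q(-53, 738)/(((56 + 137)*10)) = (2*(9 + 738)/(14 + 738))/(((56 + 137)*10)) = (2*747/752)/((193*10)) = (2*(1/752)*747)/1930 = (747/376)*(1/1930) = 747/725680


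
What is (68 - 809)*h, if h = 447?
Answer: -331227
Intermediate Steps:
(68 - 809)*h = (68 - 809)*447 = -741*447 = -331227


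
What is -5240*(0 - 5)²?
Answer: -131000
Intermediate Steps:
-5240*(0 - 5)² = -5240*(-5)² = -5240*25 = -131000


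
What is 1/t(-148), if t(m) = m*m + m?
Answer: 1/21756 ≈ 4.5964e-5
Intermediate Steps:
t(m) = m + m² (t(m) = m² + m = m + m²)
1/t(-148) = 1/(-148*(1 - 148)) = 1/(-148*(-147)) = 1/21756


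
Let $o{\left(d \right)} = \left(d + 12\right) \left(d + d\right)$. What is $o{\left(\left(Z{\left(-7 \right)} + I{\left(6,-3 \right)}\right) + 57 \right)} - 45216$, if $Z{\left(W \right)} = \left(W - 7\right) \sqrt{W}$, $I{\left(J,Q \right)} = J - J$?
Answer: $-40094 - 3528 i \sqrt{7} \approx -40094.0 - 9334.2 i$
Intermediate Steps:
$I{\left(J,Q \right)} = 0$
$Z{\left(W \right)} = \sqrt{W} \left(-7 + W\right)$ ($Z{\left(W \right)} = \left(-7 + W\right) \sqrt{W} = \sqrt{W} \left(-7 + W\right)$)
$o{\left(d \right)} = 2 d \left(12 + d\right)$ ($o{\left(d \right)} = \left(12 + d\right) 2 d = 2 d \left(12 + d\right)$)
$o{\left(\left(Z{\left(-7 \right)} + I{\left(6,-3 \right)}\right) + 57 \right)} - 45216 = 2 \left(\left(\sqrt{-7} \left(-7 - 7\right) + 0\right) + 57\right) \left(12 + \left(\left(\sqrt{-7} \left(-7 - 7\right) + 0\right) + 57\right)\right) - 45216 = 2 \left(\left(i \sqrt{7} \left(-14\right) + 0\right) + 57\right) \left(12 + \left(\left(i \sqrt{7} \left(-14\right) + 0\right) + 57\right)\right) - 45216 = 2 \left(\left(- 14 i \sqrt{7} + 0\right) + 57\right) \left(12 + \left(\left(- 14 i \sqrt{7} + 0\right) + 57\right)\right) - 45216 = 2 \left(- 14 i \sqrt{7} + 57\right) \left(12 + \left(- 14 i \sqrt{7} + 57\right)\right) - 45216 = 2 \left(57 - 14 i \sqrt{7}\right) \left(12 + \left(57 - 14 i \sqrt{7}\right)\right) - 45216 = 2 \left(57 - 14 i \sqrt{7}\right) \left(69 - 14 i \sqrt{7}\right) - 45216 = -45216 + 2 \left(57 - 14 i \sqrt{7}\right) \left(69 - 14 i \sqrt{7}\right)$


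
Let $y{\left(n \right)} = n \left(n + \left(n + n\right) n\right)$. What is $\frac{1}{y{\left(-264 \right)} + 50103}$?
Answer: $- \frac{1}{36679689} \approx -2.7263 \cdot 10^{-8}$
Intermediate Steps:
$y{\left(n \right)} = n \left(n + 2 n^{2}\right)$ ($y{\left(n \right)} = n \left(n + 2 n n\right) = n \left(n + 2 n^{2}\right)$)
$\frac{1}{y{\left(-264 \right)} + 50103} = \frac{1}{\left(-264\right)^{2} \left(1 + 2 \left(-264\right)\right) + 50103} = \frac{1}{69696 \left(1 - 528\right) + 50103} = \frac{1}{69696 \left(-527\right) + 50103} = \frac{1}{-36729792 + 50103} = \frac{1}{-36679689} = - \frac{1}{36679689}$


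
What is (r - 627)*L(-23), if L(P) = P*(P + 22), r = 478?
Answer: -3427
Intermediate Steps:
L(P) = P*(22 + P)
(r - 627)*L(-23) = (478 - 627)*(-23*(22 - 23)) = -(-3427)*(-1) = -149*23 = -3427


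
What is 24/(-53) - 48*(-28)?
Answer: 71208/53 ≈ 1343.5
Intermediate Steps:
24/(-53) - 48*(-28) = 24*(-1/53) + 1344 = -24/53 + 1344 = 71208/53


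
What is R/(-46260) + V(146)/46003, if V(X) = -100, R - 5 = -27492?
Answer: 4902173/8280540 ≈ 0.59201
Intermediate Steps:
R = -27487 (R = 5 - 27492 = -27487)
R/(-46260) + V(146)/46003 = -27487/(-46260) - 100/46003 = -27487*(-1/46260) - 100*1/46003 = 27487/46260 - 100/46003 = 4902173/8280540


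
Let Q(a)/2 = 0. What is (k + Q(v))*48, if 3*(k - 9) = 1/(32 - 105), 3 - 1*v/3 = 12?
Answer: 31520/73 ≈ 431.78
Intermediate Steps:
v = -27 (v = 9 - 3*12 = 9 - 36 = -27)
Q(a) = 0 (Q(a) = 2*0 = 0)
k = 1970/219 (k = 9 + 1/(3*(32 - 105)) = 9 + (⅓)/(-73) = 9 + (⅓)*(-1/73) = 9 - 1/219 = 1970/219 ≈ 8.9954)
(k + Q(v))*48 = (1970/219 + 0)*48 = (1970/219)*48 = 31520/73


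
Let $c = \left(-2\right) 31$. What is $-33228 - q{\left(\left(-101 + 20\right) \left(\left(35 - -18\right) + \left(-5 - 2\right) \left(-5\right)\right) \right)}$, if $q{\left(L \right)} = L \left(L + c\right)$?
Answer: $-51283548$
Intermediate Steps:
$c = -62$
$q{\left(L \right)} = L \left(-62 + L\right)$ ($q{\left(L \right)} = L \left(L - 62\right) = L \left(-62 + L\right)$)
$-33228 - q{\left(\left(-101 + 20\right) \left(\left(35 - -18\right) + \left(-5 - 2\right) \left(-5\right)\right) \right)} = -33228 - \left(-101 + 20\right) \left(\left(35 - -18\right) + \left(-5 - 2\right) \left(-5\right)\right) \left(-62 + \left(-101 + 20\right) \left(\left(35 - -18\right) + \left(-5 - 2\right) \left(-5\right)\right)\right) = -33228 - - 81 \left(\left(35 + 18\right) - -35\right) \left(-62 - 81 \left(\left(35 + 18\right) - -35\right)\right) = -33228 - - 81 \left(53 + 35\right) \left(-62 - 81 \left(53 + 35\right)\right) = -33228 - \left(-81\right) 88 \left(-62 - 7128\right) = -33228 - - 7128 \left(-62 - 7128\right) = -33228 - \left(-7128\right) \left(-7190\right) = -33228 - 51250320 = -51283548$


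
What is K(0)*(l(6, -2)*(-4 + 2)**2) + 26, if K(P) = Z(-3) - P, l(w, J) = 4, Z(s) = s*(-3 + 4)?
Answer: -22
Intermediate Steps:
Z(s) = s (Z(s) = s*1 = s)
K(P) = -3 - P
K(0)*(l(6, -2)*(-4 + 2)**2) + 26 = (-3 - 1*0)*(4*(-4 + 2)**2) + 26 = (-3 + 0)*(4*(-2)**2) + 26 = -12*4 + 26 = -3*16 + 26 = -48 + 26 = -22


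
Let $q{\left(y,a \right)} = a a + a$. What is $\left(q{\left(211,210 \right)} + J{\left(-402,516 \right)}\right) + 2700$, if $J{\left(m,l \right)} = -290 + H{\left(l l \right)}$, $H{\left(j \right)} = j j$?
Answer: $70892304256$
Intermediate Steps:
$H{\left(j \right)} = j^{2}$
$J{\left(m,l \right)} = -290 + l^{4}$ ($J{\left(m,l \right)} = -290 + \left(l l\right)^{2} = -290 + \left(l^{2}\right)^{2} = -290 + l^{4}$)
$q{\left(y,a \right)} = a + a^{2}$ ($q{\left(y,a \right)} = a^{2} + a = a + a^{2}$)
$\left(q{\left(211,210 \right)} + J{\left(-402,516 \right)}\right) + 2700 = \left(210 \left(1 + 210\right) - \left(290 - 516^{4}\right)\right) + 2700 = \left(210 \cdot 211 + \left(-290 + 70892257536\right)\right) + 2700 = \left(44310 + 70892257246\right) + 2700 = 70892301556 + 2700 = 70892304256$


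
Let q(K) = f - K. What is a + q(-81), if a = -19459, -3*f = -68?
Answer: -58066/3 ≈ -19355.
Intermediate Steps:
f = 68/3 (f = -⅓*(-68) = 68/3 ≈ 22.667)
q(K) = 68/3 - K
a + q(-81) = -19459 + (68/3 - 1*(-81)) = -19459 + (68/3 + 81) = -19459 + 311/3 = -58066/3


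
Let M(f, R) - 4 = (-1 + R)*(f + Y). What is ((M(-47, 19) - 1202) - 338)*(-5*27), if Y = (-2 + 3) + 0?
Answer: 319140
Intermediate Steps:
Y = 1 (Y = 1 + 0 = 1)
M(f, R) = 4 + (1 + f)*(-1 + R) (M(f, R) = 4 + (-1 + R)*(f + 1) = 4 + (-1 + R)*(1 + f) = 4 + (1 + f)*(-1 + R))
((M(-47, 19) - 1202) - 338)*(-5*27) = (((3 + 19 - 1*(-47) + 19*(-47)) - 1202) - 338)*(-5*27) = (((3 + 19 + 47 - 893) - 1202) - 338)*(-135) = ((-824 - 1202) - 338)*(-135) = (-2026 - 338)*(-135) = -2364*(-135) = 319140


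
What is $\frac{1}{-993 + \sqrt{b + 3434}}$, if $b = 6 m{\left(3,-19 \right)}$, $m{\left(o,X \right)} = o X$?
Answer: $- \frac{993}{982957} - \frac{2 \sqrt{773}}{982957} \approx -0.0010668$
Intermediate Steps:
$m{\left(o,X \right)} = X o$
$b = -342$ ($b = 6 \left(\left(-19\right) 3\right) = 6 \left(-57\right) = -342$)
$\frac{1}{-993 + \sqrt{b + 3434}} = \frac{1}{-993 + \sqrt{-342 + 3434}} = \frac{1}{-993 + \sqrt{3092}} = \frac{1}{-993 + 2 \sqrt{773}}$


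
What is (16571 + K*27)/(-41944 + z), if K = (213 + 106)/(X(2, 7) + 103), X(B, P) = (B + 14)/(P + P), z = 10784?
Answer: -44965/84132 ≈ -0.53446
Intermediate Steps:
X(B, P) = (14 + B)/(2*P) (X(B, P) = (14 + B)/((2*P)) = (14 + B)*(1/(2*P)) = (14 + B)/(2*P))
K = 2233/729 (K = (213 + 106)/((1/2)*(14 + 2)/7 + 103) = 319/((1/2)*(1/7)*16 + 103) = 319/(8/7 + 103) = 319/(729/7) = 319*(7/729) = 2233/729 ≈ 3.0631)
(16571 + K*27)/(-41944 + z) = (16571 + (2233/729)*27)/(-41944 + 10784) = (16571 + 2233/27)/(-31160) = (449650/27)*(-1/31160) = -44965/84132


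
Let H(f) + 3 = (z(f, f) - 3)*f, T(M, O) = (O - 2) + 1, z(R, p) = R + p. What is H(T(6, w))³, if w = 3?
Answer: -1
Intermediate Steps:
T(M, O) = -1 + O (T(M, O) = (-2 + O) + 1 = -1 + O)
H(f) = -3 + f*(-3 + 2*f) (H(f) = -3 + ((f + f) - 3)*f = -3 + (2*f - 3)*f = -3 + (-3 + 2*f)*f = -3 + f*(-3 + 2*f))
H(T(6, w))³ = (-3 - 3*(-1 + 3) + 2*(-1 + 3)²)³ = (-3 - 3*2 + 2*2²)³ = (-3 - 6 + 2*4)³ = (-3 - 6 + 8)³ = (-1)³ = -1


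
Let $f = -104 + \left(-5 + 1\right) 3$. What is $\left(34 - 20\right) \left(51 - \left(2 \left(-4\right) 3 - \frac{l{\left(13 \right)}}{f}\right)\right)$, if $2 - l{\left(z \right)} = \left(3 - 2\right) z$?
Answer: $\frac{60977}{58} \approx 1051.3$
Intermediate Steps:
$l{\left(z \right)} = 2 - z$ ($l{\left(z \right)} = 2 - \left(3 - 2\right) z = 2 - 1 z = 2 - z$)
$f = -116$ ($f = -104 - 12 = -116$)
$\left(34 - 20\right) \left(51 - \left(2 \left(-4\right) 3 - \frac{l{\left(13 \right)}}{f}\right)\right) = \left(34 - 20\right) \left(51 + \left(\frac{2 - 13}{-116} - 2 \left(-4\right) 3\right)\right) = 14 \left(51 + \left(\left(2 - 13\right) \left(- \frac{1}{116}\right) - \left(-8\right) 3\right)\right) = 14 \left(51 - - \frac{2795}{116}\right) = 14 \left(51 + \left(\frac{11}{116} + 24\right)\right) = 14 \left(51 + \frac{2795}{116}\right) = 14 \cdot \frac{8711}{116} = \frac{60977}{58}$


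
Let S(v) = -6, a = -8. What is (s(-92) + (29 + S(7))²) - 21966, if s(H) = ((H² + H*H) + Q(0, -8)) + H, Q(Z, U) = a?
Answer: -4609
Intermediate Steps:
Q(Z, U) = -8
s(H) = -8 + H + 2*H² (s(H) = ((H² + H*H) - 8) + H = ((H² + H²) - 8) + H = (2*H² - 8) + H = (-8 + 2*H²) + H = -8 + H + 2*H²)
(s(-92) + (29 + S(7))²) - 21966 = ((-8 - 92 + 2*(-92)²) + (29 - 6)²) - 21966 = ((-8 - 92 + 2*8464) + 23²) - 21966 = ((-8 - 92 + 16928) + 529) - 21966 = (16828 + 529) - 21966 = 17357 - 21966 = -4609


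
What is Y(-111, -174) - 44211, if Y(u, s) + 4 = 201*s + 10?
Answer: -79179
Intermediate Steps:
Y(u, s) = 6 + 201*s (Y(u, s) = -4 + (201*s + 10) = -4 + (10 + 201*s) = 6 + 201*s)
Y(-111, -174) - 44211 = (6 + 201*(-174)) - 44211 = (6 - 34974) - 44211 = -34968 - 44211 = -79179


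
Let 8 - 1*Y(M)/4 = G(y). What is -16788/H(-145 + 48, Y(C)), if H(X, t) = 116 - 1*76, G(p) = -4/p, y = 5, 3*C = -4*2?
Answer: -4197/10 ≈ -419.70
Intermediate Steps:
C = -8/3 (C = (-4*2)/3 = (1/3)*(-8) = -8/3 ≈ -2.6667)
Y(M) = 176/5 (Y(M) = 32 - (-16)/5 = 32 - 4*(-4/5) = 32 + 16/5 = 176/5)
H(X, t) = 40 (H(X, t) = 116 - 76 = 40)
-16788/H(-145 + 48, Y(C)) = -16788/40 = -16788*1/40 = -4197/10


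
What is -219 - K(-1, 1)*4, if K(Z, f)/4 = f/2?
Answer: -227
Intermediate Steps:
K(Z, f) = 2*f (K(Z, f) = 4*(f/2) = 2*f)
-219 - K(-1, 1)*4 = -219 - 2*1*4 = -219 - 2*4 = -219 - 1*8 = -219 - 8 = -227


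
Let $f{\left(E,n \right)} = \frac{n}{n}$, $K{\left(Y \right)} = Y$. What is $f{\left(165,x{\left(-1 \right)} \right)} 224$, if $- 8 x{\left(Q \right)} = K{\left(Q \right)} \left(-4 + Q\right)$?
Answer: $224$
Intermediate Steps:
$x{\left(Q \right)} = - \frac{Q \left(-4 + Q\right)}{8}$
$f{\left(E,n \right)} = 1$
$f{\left(165,x{\left(-1 \right)} \right)} 224 = 1 \cdot 224 = 224$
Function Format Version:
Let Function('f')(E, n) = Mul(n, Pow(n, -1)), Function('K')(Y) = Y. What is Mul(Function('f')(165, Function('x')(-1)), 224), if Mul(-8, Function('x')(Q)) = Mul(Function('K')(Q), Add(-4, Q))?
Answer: 224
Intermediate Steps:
Function('x')(Q) = Mul(Rational(-1, 8), Q, Add(-4, Q)) (Function('x')(Q) = Mul(Rational(-1, 8), Mul(Q, Add(-4, Q))) = Mul(Rational(-1, 8), Q, Add(-4, Q)))
Function('f')(E, n) = 1
Mul(Function('f')(165, Function('x')(-1)), 224) = Mul(1, 224) = 224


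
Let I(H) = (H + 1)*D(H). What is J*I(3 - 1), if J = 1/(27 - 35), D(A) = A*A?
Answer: -3/2 ≈ -1.5000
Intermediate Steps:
D(A) = A²
J = -⅛ (J = 1/(-8) = -⅛ ≈ -0.12500)
I(H) = H²*(1 + H) (I(H) = (H + 1)*H² = (1 + H)*H² = H²*(1 + H))
J*I(3 - 1) = -(3 - 1)²*(1 + (3 - 1))/8 = -2²*(1 + 2)/8 = -3/2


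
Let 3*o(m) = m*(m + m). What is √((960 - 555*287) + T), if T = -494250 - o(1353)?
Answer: 3*I*√208109 ≈ 1368.6*I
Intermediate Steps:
o(m) = 2*m²/3 (o(m) = (m*(m + m))/3 = (m*(2*m))/3 = (2*m²)/3 = 2*m²/3)
T = -1714656 (T = -494250 - 2*1353²/3 = -494250 - 2*1830609/3 = -494250 - 1*1220406 = -494250 - 1220406 = -1714656)
√((960 - 555*287) + T) = √((960 - 555*287) - 1714656) = √((960 - 159285) - 1714656) = √(-158325 - 1714656) = √(-1872981) = 3*I*√208109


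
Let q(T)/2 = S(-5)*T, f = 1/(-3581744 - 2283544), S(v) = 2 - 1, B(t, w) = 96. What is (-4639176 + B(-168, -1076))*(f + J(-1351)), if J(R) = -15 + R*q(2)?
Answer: 6143687443612535/244387 ≈ 2.5139e+10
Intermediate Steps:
S(v) = 1
f = -1/5865288 (f = 1/(-5865288) = -1/5865288 ≈ -1.7049e-7)
q(T) = 2*T (q(T) = 2*(1*T) = 2*T)
J(R) = -15 + 4*R (J(R) = -15 + R*(2*2) = -15 + R*4 = -15 + 4*R)
(-4639176 + B(-168, -1076))*(f + J(-1351)) = (-4639176 + 96)*(-1/5865288 + (-15 + 4*(-1351))) = -4639080*(-1/5865288 + (-15 - 5404)) = -4639080*(-1/5865288 - 5419) = -4639080*(-31783995673/5865288) = 6143687443612535/244387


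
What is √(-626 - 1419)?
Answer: I*√2045 ≈ 45.222*I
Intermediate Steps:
√(-626 - 1419) = √(-2045) = I*√2045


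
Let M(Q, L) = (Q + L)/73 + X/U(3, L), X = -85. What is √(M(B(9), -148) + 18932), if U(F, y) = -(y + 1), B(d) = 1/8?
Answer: √711772248210/6132 ≈ 137.58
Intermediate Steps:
B(d) = ⅛
U(F, y) = -1 - y (U(F, y) = -(1 + y) = -1 - y)
M(Q, L) = -85/(-1 - L) + L/73 + Q/73 (M(Q, L) = (Q + L)/73 - 85/(-1 - L) = (L + Q)*(1/73) - 85/(-1 - L) = (L/73 + Q/73) - 85/(-1 - L) = -85/(-1 - L) + L/73 + Q/73)
√(M(B(9), -148) + 18932) = √((6205 + (1 - 148)*(-148 + ⅛))/(73*(1 - 148)) + 18932) = √((1/73)*(6205 - 147*(-1183/8))/(-147) + 18932) = √((1/73)*(-1/147)*(6205 + 173901/8) + 18932) = √((1/73)*(-1/147)*(223541/8) + 18932) = √(-223541/85848 + 18932) = √(1625050795/85848) = √711772248210/6132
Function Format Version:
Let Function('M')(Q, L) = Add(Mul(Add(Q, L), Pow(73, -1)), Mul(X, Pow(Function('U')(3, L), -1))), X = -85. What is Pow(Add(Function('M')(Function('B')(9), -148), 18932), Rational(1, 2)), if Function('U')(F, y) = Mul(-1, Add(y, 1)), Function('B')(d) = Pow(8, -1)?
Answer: Mul(Rational(1, 6132), Pow(711772248210, Rational(1, 2))) ≈ 137.58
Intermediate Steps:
Function('B')(d) = Rational(1, 8)
Function('U')(F, y) = Add(-1, Mul(-1, y)) (Function('U')(F, y) = Mul(-1, Add(1, y)) = Add(-1, Mul(-1, y)))
Function('M')(Q, L) = Add(Mul(-85, Pow(Add(-1, Mul(-1, L)), -1)), Mul(Rational(1, 73), L), Mul(Rational(1, 73), Q)) (Function('M')(Q, L) = Add(Mul(Add(Q, L), Pow(73, -1)), Mul(-85, Pow(Add(-1, Mul(-1, L)), -1))) = Add(Mul(Add(L, Q), Rational(1, 73)), Mul(-85, Pow(Add(-1, Mul(-1, L)), -1))) = Add(Add(Mul(Rational(1, 73), L), Mul(Rational(1, 73), Q)), Mul(-85, Pow(Add(-1, Mul(-1, L)), -1))) = Add(Mul(-85, Pow(Add(-1, Mul(-1, L)), -1)), Mul(Rational(1, 73), L), Mul(Rational(1, 73), Q)))
Pow(Add(Function('M')(Function('B')(9), -148), 18932), Rational(1, 2)) = Pow(Add(Mul(Rational(1, 73), Pow(Add(1, -148), -1), Add(6205, Mul(Add(1, -148), Add(-148, Rational(1, 8))))), 18932), Rational(1, 2)) = Pow(Add(Mul(Rational(1, 73), Pow(-147, -1), Add(6205, Mul(-147, Rational(-1183, 8)))), 18932), Rational(1, 2)) = Pow(Add(Mul(Rational(1, 73), Rational(-1, 147), Add(6205, Rational(173901, 8))), 18932), Rational(1, 2)) = Pow(Add(Mul(Rational(1, 73), Rational(-1, 147), Rational(223541, 8)), 18932), Rational(1, 2)) = Pow(Add(Rational(-223541, 85848), 18932), Rational(1, 2)) = Pow(Rational(1625050795, 85848), Rational(1, 2)) = Mul(Rational(1, 6132), Pow(711772248210, Rational(1, 2)))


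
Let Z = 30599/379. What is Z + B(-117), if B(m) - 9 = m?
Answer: -10333/379 ≈ -27.264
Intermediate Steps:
B(m) = 9 + m
Z = 30599/379 (Z = 30599*(1/379) = 30599/379 ≈ 80.736)
Z + B(-117) = 30599/379 + (9 - 117) = 30599/379 - 108 = -10333/379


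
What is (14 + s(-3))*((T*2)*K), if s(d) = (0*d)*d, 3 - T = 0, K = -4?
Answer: -336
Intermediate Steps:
T = 3 (T = 3 - 1*0 = 3 + 0 = 3)
s(d) = 0 (s(d) = 0*d = 0)
(14 + s(-3))*((T*2)*K) = (14 + 0)*((3*2)*(-4)) = 14*(6*(-4)) = 14*(-24) = -336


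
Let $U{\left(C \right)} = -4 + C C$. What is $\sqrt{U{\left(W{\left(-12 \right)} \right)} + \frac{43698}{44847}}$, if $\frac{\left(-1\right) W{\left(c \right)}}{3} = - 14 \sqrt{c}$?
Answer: $\frac{i \sqrt{525682684582}}{4983} \approx 145.5 i$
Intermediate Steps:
$W{\left(c \right)} = 42 \sqrt{c}$ ($W{\left(c \right)} = - 3 \left(- 14 \sqrt{c}\right) = 42 \sqrt{c}$)
$U{\left(C \right)} = -4 + C^{2}$
$\sqrt{U{\left(W{\left(-12 \right)} \right)} + \frac{43698}{44847}} = \sqrt{\left(-4 + \left(42 \sqrt{-12}\right)^{2}\right) + \frac{43698}{44847}} = \sqrt{\left(-4 + \left(42 \cdot 2 i \sqrt{3}\right)^{2}\right) + 43698 \cdot \frac{1}{44847}} = \sqrt{\left(-4 + \left(84 i \sqrt{3}\right)^{2}\right) + \frac{14566}{14949}} = \sqrt{\left(-4 - 21168\right) + \frac{14566}{14949}} = \sqrt{-21172 + \frac{14566}{14949}} = \sqrt{- \frac{316485662}{14949}} = \frac{i \sqrt{525682684582}}{4983}$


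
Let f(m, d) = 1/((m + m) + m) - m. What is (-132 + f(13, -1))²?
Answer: 31967716/1521 ≈ 21018.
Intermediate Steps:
f(m, d) = -m + 1/(3*m) (f(m, d) = 1/(2*m + m) - m = 1/(3*m) - m = -m + 1/(3*m))
(-132 + f(13, -1))² = (-132 + (-1*13 + (⅓)/13))² = (-132 + (-13 + (⅓)*(1/13)))² = (-132 + (-13 + 1/39))² = (-132 - 506/39)² = (-5654/39)² = 31967716/1521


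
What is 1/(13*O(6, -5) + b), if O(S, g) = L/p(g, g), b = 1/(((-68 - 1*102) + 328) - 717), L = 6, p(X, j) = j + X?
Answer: -2795/21806 ≈ -0.12818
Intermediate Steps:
p(X, j) = X + j
b = -1/559 (b = 1/(((-68 - 102) + 328) - 717) = 1/((-170 + 328) - 717) = 1/(158 - 717) = 1/(-559) = -1/559 ≈ -0.0017889)
O(S, g) = 3/g (O(S, g) = 6/(g + g) = 6/((2*g)) = 6*(1/(2*g)) = 3/g)
1/(13*O(6, -5) + b) = 1/(13*(3/(-5)) - 1/559) = 1/(13*(3*(-⅕)) - 1/559) = 1/(13*(-⅗) - 1/559) = 1/(-39/5 - 1/559) = 1/(-21806/2795) = -2795/21806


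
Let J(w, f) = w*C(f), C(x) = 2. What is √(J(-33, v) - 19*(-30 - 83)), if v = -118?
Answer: √2081 ≈ 45.618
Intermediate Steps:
J(w, f) = 2*w (J(w, f) = w*2 = 2*w)
√(J(-33, v) - 19*(-30 - 83)) = √(2*(-33) - 19*(-30 - 83)) = √(-66 - 19*(-113)) = √(-66 + 2147) = √2081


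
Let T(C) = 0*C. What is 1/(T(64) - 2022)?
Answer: -1/2022 ≈ -0.00049456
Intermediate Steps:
T(C) = 0
1/(T(64) - 2022) = 1/(0 - 2022) = 1/(-2022) = -1/2022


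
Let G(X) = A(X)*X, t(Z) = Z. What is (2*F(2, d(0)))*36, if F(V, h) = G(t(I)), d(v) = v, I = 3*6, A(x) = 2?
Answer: 2592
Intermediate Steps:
I = 18
G(X) = 2*X
F(V, h) = 36 (F(V, h) = 2*18 = 36)
(2*F(2, d(0)))*36 = (2*36)*36 = 72*36 = 2592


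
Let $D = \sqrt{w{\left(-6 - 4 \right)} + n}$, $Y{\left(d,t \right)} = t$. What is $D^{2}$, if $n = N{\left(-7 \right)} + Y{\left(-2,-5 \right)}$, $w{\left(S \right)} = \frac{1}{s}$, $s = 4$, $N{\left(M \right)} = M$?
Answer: $- \frac{47}{4} \approx -11.75$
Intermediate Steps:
$w{\left(S \right)} = \frac{1}{4}$
$n = -12$ ($n = -7 - 5 = -12$)
$D = \frac{i \sqrt{47}}{2}$ ($D = \sqrt{\frac{1}{4} - 12} = \sqrt{- \frac{47}{4}} = \frac{i \sqrt{47}}{2} \approx 3.4278 i$)
$D^{2} = \left(\frac{i \sqrt{47}}{2}\right)^{2} = - \frac{47}{4}$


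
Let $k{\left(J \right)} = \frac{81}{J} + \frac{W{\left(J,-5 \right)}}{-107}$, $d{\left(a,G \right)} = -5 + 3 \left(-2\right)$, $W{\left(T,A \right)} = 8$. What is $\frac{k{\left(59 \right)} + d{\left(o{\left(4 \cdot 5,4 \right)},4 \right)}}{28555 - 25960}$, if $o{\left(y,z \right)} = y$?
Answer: $- \frac{20416}{5460745} \approx -0.0037387$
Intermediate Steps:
$d{\left(a,G \right)} = -11$ ($d{\left(a,G \right)} = -5 - 6 = -11$)
$k{\left(J \right)} = - \frac{8}{107} + \frac{81}{J}$ ($k{\left(J \right)} = \frac{81}{J} + \frac{8}{-107} = \frac{81}{J} + 8 \left(- \frac{1}{107}\right) = \frac{81}{J} - \frac{8}{107} = - \frac{8}{107} + \frac{81}{J}$)
$\frac{k{\left(59 \right)} + d{\left(o{\left(4 \cdot 5,4 \right)},4 \right)}}{28555 - 25960} = \frac{\left(- \frac{8}{107} + \frac{81}{59}\right) - 11}{28555 - 25960} = \frac{\left(- \frac{8}{107} + 81 \cdot \frac{1}{59}\right) - 11}{2595} = \left(\left(- \frac{8}{107} + \frac{81}{59}\right) - 11\right) \frac{1}{2595} = \left(\frac{8195}{6313} - 11\right) \frac{1}{2595} = \left(- \frac{61248}{6313}\right) \frac{1}{2595} = - \frac{20416}{5460745}$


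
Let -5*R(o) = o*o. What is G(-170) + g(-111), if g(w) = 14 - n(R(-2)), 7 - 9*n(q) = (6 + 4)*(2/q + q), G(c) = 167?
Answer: 1589/9 ≈ 176.56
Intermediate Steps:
R(o) = -o²/5 (R(o) = -o*o/5 = -o²/5)
n(q) = 7/9 - 20/(9*q) - 10*q/9 (n(q) = 7/9 - (6 + 4)*(2/q + q)/9 = 7/9 - 10*(q + 2/q)/9 = 7/9 - (10*q + 20/q)/9 = 7/9 + (-20/(9*q) - 10*q/9) = 7/9 - 20/(9*q) - 10*q/9)
g(w) = 86/9 (g(w) = 14 - (-20 - (-⅕*(-2)²)*(-7 + 10*(-⅕*(-2)²)))/(9*((-⅕*(-2)²))) = 14 - (-20 - (-⅕*4)*(-7 + 10*(-⅕*4)))/(9*((-⅕*4))) = 14 - (-20 - 1*(-⅘)*(-7 + 10*(-⅘)))/(9*(-⅘)) = 14 - (-5)*(-20 - 1*(-⅘)*(-7 - 8))/(9*4) = 14 - (-5)*(-20 - 1*(-⅘)*(-15))/(9*4) = 14 - (-5)*(-20 - 12)/(9*4) = 14 - (-5)*(-32)/(9*4) = 14 - 1*40/9 = 14 - 40/9 = 86/9)
G(-170) + g(-111) = 167 + 86/9 = 1589/9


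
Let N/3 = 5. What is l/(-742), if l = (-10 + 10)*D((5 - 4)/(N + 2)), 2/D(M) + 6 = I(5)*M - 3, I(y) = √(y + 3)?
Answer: 0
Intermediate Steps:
I(y) = √(3 + y)
N = 15 (N = 3*5 = 15)
D(M) = 2/(-9 + 2*M*√2) (D(M) = 2/(-6 + (√(3 + 5)*M - 3)) = 2/(-6 + (√8*M - 3)) = 2/(-6 + ((2*√2)*M - 3)) = 2/(-6 + (2*M*√2 - 3)) = 2/(-6 + (-3 + 2*M*√2)) = 2/(-9 + 2*M*√2))
l = 0 (l = (-10 + 10)*(2/(-9 + 2*((5 - 4)/(15 + 2))*√2)) = 0*(2/(-9 + 2*(1/17)*√2)) = 0*(2/(-9 + 2*√2/17)) = 0)
l/(-742) = 0/(-742) = 0*(-1/742) = 0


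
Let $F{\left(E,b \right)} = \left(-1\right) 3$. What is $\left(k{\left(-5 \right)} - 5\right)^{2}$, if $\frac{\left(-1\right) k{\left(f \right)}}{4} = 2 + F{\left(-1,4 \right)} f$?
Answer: $5329$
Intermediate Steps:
$F{\left(E,b \right)} = -3$
$k{\left(f \right)} = -8 + 12 f$ ($k{\left(f \right)} = - 4 \left(2 - 3 f\right) = -8 + 12 f$)
$\left(k{\left(-5 \right)} - 5\right)^{2} = \left(\left(-8 + 12 \left(-5\right)\right) - 5\right)^{2} = \left(\left(-8 - 60\right) - 5\right)^{2} = \left(-68 - 5\right)^{2} = \left(-73\right)^{2} = 5329$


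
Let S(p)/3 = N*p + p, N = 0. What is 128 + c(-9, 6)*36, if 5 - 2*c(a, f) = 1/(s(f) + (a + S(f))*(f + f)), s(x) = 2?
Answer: 11981/55 ≈ 217.84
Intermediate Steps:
S(p) = 3*p (S(p) = 3*(0*p + p) = 3*(0 + p) = 3*p)
c(a, f) = 5/2 - 1/(2*(2 + 2*f*(a + 3*f))) (c(a, f) = 5/2 - 1/(2*(2 + (a + 3*f)*(f + f))) = 5/2 - 1/(2*(2 + (a + 3*f)*(2*f))) = 5/2 - 1/(2*(2 + 2*f*(a + 3*f))))
128 + c(-9, 6)*36 = 128 + ((9 + 30*6² + 10*(-9)*6)/(4*(1 + 3*6² - 9*6)))*36 = 128 + ((9 + 30*36 - 540)/(4*(1 + 3*36 - 54)))*36 = 128 + ((9 + 1080 - 540)/(4*(1 + 108 - 54)))*36 = 128 + ((¼)*549/55)*36 = 128 + ((¼)*(1/55)*549)*36 = 128 + (549/220)*36 = 128 + 4941/55 = 11981/55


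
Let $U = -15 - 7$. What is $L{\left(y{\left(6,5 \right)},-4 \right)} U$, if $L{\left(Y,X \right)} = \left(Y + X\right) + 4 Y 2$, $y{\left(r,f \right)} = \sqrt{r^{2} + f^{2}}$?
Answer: $88 - 198 \sqrt{61} \approx -1458.4$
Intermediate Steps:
$y{\left(r,f \right)} = \sqrt{f^{2} + r^{2}}$
$L{\left(Y,X \right)} = X + 9 Y$ ($L{\left(Y,X \right)} = \left(X + Y\right) + 8 Y = X + 9 Y$)
$U = -22$ ($U = -15 - 7 = -22$)
$L{\left(y{\left(6,5 \right)},-4 \right)} U = \left(-4 + 9 \sqrt{5^{2} + 6^{2}}\right) \left(-22\right) = \left(-4 + 9 \sqrt{25 + 36}\right) \left(-22\right) = \left(-4 + 9 \sqrt{61}\right) \left(-22\right) = 88 - 198 \sqrt{61}$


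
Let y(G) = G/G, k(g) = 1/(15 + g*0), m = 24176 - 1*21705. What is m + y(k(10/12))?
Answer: 2472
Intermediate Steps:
m = 2471 (m = 24176 - 21705 = 2471)
k(g) = 1/15 (k(g) = 1/(15 + 0) = 1/15)
y(G) = 1
m + y(k(10/12)) = 2471 + 1 = 2472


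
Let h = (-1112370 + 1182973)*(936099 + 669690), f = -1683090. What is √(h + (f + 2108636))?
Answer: √113373946313 ≈ 3.3671e+5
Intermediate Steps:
h = 113373520767 (h = 70603*1605789 = 113373520767)
√(h + (f + 2108636)) = √(113373520767 + (-1683090 + 2108636)) = √(113373520767 + 425546) = √113373946313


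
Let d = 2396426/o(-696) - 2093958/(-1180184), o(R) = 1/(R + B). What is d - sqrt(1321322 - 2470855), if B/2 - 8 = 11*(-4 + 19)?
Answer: -494939132870221/590092 - I*sqrt(1149533) ≈ -8.3875e+8 - 1072.2*I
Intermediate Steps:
B = 346 (B = 16 + 2*(11*(-4 + 19)) = 16 + 2*(11*15) = 16 + 2*165 = 16 + 330 = 346)
o(R) = 1/(346 + R) (o(R) = 1/(R + 346) = 1/(346 + R))
d = -494939132870221/590092 (d = 2396426/(1/(346 - 696)) - 2093958/(-1180184) = 2396426/(1/(-350)) - 2093958*(-1/1180184) = 2396426/(-1/350) + 1046979/590092 = 2396426*(-350) + 1046979/590092 = -838749100 + 1046979/590092 = -494939132870221/590092 ≈ -8.3875e+8)
d - sqrt(1321322 - 2470855) = -494939132870221/590092 - sqrt(1321322 - 2470855) = -494939132870221/590092 - sqrt(-1149533) = -494939132870221/590092 - I*sqrt(1149533)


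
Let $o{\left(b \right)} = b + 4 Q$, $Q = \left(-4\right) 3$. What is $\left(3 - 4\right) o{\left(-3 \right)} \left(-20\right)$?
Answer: $-1020$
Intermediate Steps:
$Q = -12$
$o{\left(b \right)} = -48 + b$ ($o{\left(b \right)} = b + 4 \left(-12\right) = b - 48 = -48 + b$)
$\left(3 - 4\right) o{\left(-3 \right)} \left(-20\right) = \left(3 - 4\right) \left(-48 - 3\right) \left(-20\right) = \left(3 - 4\right) \left(-51\right) \left(-20\right) = \left(-1\right) \left(-51\right) \left(-20\right) = 51 \left(-20\right) = -1020$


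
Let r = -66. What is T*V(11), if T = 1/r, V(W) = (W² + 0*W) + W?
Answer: -2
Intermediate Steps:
V(W) = W + W² (V(W) = (W² + 0) + W = W² + W = W + W²)
T = -1/66 (T = 1/(-66) = -1/66 ≈ -0.015152)
T*V(11) = -(1 + 11)/6 = -12/6 = -1/66*132 = -2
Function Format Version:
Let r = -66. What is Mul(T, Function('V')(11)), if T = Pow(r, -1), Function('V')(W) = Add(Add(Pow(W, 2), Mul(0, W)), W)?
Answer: -2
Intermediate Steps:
Function('V')(W) = Add(W, Pow(W, 2)) (Function('V')(W) = Add(Add(Pow(W, 2), 0), W) = Add(Pow(W, 2), W) = Add(W, Pow(W, 2)))
T = Rational(-1, 66) (T = Pow(-66, -1) = Rational(-1, 66) ≈ -0.015152)
Mul(T, Function('V')(11)) = Mul(Rational(-1, 66), Mul(11, Add(1, 11))) = Mul(Rational(-1, 66), Mul(11, 12)) = Mul(Rational(-1, 66), 132) = -2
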